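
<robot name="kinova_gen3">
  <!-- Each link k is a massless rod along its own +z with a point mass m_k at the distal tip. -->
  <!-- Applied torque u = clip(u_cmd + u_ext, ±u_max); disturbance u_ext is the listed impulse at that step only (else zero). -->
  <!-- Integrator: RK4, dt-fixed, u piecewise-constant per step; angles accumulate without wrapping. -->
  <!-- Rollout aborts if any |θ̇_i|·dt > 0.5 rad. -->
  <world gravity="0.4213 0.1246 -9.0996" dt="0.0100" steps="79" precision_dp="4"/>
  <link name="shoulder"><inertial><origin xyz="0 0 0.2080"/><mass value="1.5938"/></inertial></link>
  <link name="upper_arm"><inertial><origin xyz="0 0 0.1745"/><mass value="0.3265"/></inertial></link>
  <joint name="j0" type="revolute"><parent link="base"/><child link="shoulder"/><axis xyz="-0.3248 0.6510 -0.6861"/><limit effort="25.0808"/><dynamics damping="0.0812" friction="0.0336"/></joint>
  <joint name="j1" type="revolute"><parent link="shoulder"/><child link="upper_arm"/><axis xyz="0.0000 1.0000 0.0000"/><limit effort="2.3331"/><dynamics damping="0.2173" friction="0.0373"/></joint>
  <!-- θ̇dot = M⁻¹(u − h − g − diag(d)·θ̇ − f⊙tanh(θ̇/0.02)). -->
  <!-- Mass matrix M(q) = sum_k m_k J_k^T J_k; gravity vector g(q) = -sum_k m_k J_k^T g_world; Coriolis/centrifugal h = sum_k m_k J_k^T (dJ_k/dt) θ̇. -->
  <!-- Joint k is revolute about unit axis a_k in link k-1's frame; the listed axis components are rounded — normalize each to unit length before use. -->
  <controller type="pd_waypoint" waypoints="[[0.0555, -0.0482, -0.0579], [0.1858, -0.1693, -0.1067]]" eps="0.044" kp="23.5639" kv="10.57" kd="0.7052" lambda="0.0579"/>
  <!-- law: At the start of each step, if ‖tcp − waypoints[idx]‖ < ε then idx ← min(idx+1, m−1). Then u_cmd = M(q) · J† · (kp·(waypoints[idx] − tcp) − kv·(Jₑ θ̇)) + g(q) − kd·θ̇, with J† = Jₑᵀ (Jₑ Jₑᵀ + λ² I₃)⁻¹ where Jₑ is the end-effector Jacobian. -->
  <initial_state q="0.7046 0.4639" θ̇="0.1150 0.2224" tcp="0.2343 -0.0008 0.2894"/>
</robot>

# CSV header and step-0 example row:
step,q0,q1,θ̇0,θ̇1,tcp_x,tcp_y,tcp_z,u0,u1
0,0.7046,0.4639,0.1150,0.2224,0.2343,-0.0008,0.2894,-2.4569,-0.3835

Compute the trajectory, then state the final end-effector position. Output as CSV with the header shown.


step,q0,q1,θ̇0,θ̇1,tcp_x,tcp_y,tcp_z,u0,u1
1,0.7048,0.4669,-0.0733,0.3708,0.2346,-0.0010,0.2890,-2.2667,-0.4770
2,0.7036,0.4702,-0.1641,0.2892,0.2346,-0.0012,0.2888,-2.1414,-0.3994
3,0.7015,0.4731,-0.2514,0.2900,0.2345,-0.0013,0.2887,-2.0379,-0.3883
4,0.6987,0.4759,-0.3162,0.2740,0.2342,-0.0014,0.2888,-1.9572,-0.3668
5,0.6953,0.4786,-0.3687,0.2661,0.2338,-0.0014,0.2890,-1.8925,-0.3534
6,0.6914,0.4812,-0.4102,0.2590,0.2333,-0.0013,0.2892,-1.8407,-0.3422
7,0.6871,0.4838,-0.4437,0.2540,0.2327,-0.0013,0.2895,-1.7988,-0.3338
8,0.6825,0.4863,-0.4707,0.2503,0.2321,-0.0012,0.2899,-1.7646,-0.3272
9,0.6777,0.4888,-0.4929,0.2476,0.2314,-0.0011,0.2903,-1.7362,-0.3221
10,0.6727,0.4913,-0.5112,0.2457,0.2306,-0.0010,0.2907,-1.7124,-0.3181
11,0.6675,0.4937,-0.5265,0.2444,0.2299,-0.0008,0.2912,-1.6922,-0.3151
12,0.6622,0.4962,-0.5395,0.2436,0.2291,-0.0007,0.2917,-1.6746,-0.3128
13,0.6567,0.4986,-0.5508,0.2432,0.2282,-0.0005,0.2922,-1.6591,-0.3110
14,0.6512,0.5010,-0.5606,0.2431,0.2274,-0.0004,0.2927,-1.6452,-0.3096
15,0.6455,0.5034,-0.5694,0.2433,0.2265,-0.0003,0.2932,-1.6325,-0.3085
16,0.6398,0.5059,-0.5773,0.2436,0.2257,-0.0001,0.2938,-1.6207,-0.3077
17,0.6340,0.5083,-0.5846,0.2440,0.2248,0.0001,0.2943,-1.6096,-0.3071
18,0.6281,0.5108,-0.5914,0.2446,0.2239,0.0002,0.2948,-1.5989,-0.3066
19,0.6222,0.5132,-0.5978,0.2452,0.2229,0.0004,0.2954,-1.5886,-0.3063
20,0.6162,0.5157,-0.6039,0.2459,0.2220,0.0005,0.2959,-1.5786,-0.3060
21,0.6101,0.5181,-0.6098,0.2466,0.2211,0.0007,0.2965,-1.5687,-0.3057
22,0.6040,0.5206,-0.6155,0.2474,0.2201,0.0008,0.2971,-1.5589,-0.3056
23,0.5978,0.5231,-0.6211,0.2482,0.2191,0.0010,0.2976,-1.5492,-0.3054
24,0.5915,0.5255,-0.6265,0.2490,0.2181,0.0011,0.2982,-1.5394,-0.3053
25,0.5853,0.5280,-0.6319,0.2499,0.2171,0.0013,0.2988,-1.5297,-0.3052
26,0.5789,0.5305,-0.6372,0.2507,0.2161,0.0014,0.2994,-1.5199,-0.3051
27,0.5725,0.5330,-0.6425,0.2516,0.2151,0.0016,0.2999,-1.5100,-0.3050
28,0.5661,0.5356,-0.6477,0.2524,0.2141,0.0017,0.3005,-1.5000,-0.3049
29,0.5596,0.5381,-0.6529,0.2533,0.2130,0.0019,0.3011,-1.4899,-0.3048
30,0.5530,0.5406,-0.6581,0.2542,0.2120,0.0020,0.3017,-1.4798,-0.3047
31,0.5464,0.5432,-0.6633,0.2550,0.2109,0.0021,0.3023,-1.4695,-0.3046
32,0.5397,0.5457,-0.6684,0.2559,0.2099,0.0023,0.3028,-1.4591,-0.3044
33,0.5330,0.5483,-0.6735,0.2568,0.2088,0.0024,0.3034,-1.4486,-0.3043
34,0.5263,0.5508,-0.6787,0.2576,0.2077,0.0025,0.3040,-1.4379,-0.3042
35,0.5195,0.5534,-0.6838,0.2585,0.2066,0.0027,0.3046,-1.4272,-0.3040
36,0.5126,0.5560,-0.6889,0.2594,0.2054,0.0028,0.3052,-1.4163,-0.3038
37,0.5057,0.5586,-0.6940,0.2602,0.2043,0.0029,0.3058,-1.4052,-0.3037
38,0.4987,0.5612,-0.6991,0.2611,0.2032,0.0030,0.3064,-1.3940,-0.3035
39,0.4917,0.5638,-0.7042,0.2619,0.2020,0.0032,0.3070,-1.3827,-0.3033
40,0.4847,0.5664,-0.7092,0.2627,0.2009,0.0033,0.3076,-1.3713,-0.3031
41,0.4775,0.5691,-0.7143,0.2636,0.1997,0.0034,0.3082,-1.3597,-0.3028
42,0.4704,0.5717,-0.7194,0.2644,0.1985,0.0035,0.3088,-1.3479,-0.3026
43,0.4632,0.5744,-0.7244,0.2652,0.1973,0.0036,0.3094,-1.3361,-0.3023
44,0.4559,0.5770,-0.7295,0.2661,0.1961,0.0037,0.3100,-1.3241,-0.3020
45,0.4486,0.5797,-0.7345,0.2669,0.1949,0.0038,0.3106,-1.3119,-0.3017
46,0.4412,0.5823,-0.7395,0.2677,0.1936,0.0039,0.3112,-1.2996,-0.3014
47,0.4338,0.5850,-0.7445,0.2685,0.1924,0.0040,0.3118,-1.2871,-0.3011
48,0.4263,0.5877,-0.7495,0.2693,0.1911,0.0040,0.3124,-1.2746,-0.3008
49,0.4188,0.5904,-0.7545,0.2701,0.1899,0.0041,0.3130,-1.2618,-0.3004
50,0.4112,0.5931,-0.7595,0.2708,0.1886,0.0042,0.3136,-1.2489,-0.3000
51,0.4036,0.5958,-0.7645,0.2716,0.1873,0.0043,0.3142,-1.2359,-0.2996
52,0.3960,0.5985,-0.7694,0.2724,0.1860,0.0043,0.3148,-1.2227,-0.2992
53,0.3882,0.6012,-0.7744,0.2731,0.1847,0.0044,0.3153,-1.2094,-0.2988
54,0.3805,0.6040,-0.7793,0.2739,0.1834,0.0044,0.3159,-1.1960,-0.2984
55,0.3727,0.6067,-0.7842,0.2746,0.1820,0.0045,0.3165,-1.1824,-0.2979
56,0.3648,0.6095,-0.7891,0.2754,0.1807,0.0045,0.3171,-1.1686,-0.2974
57,0.3569,0.6122,-0.7939,0.2761,0.1793,0.0046,0.3177,-1.1547,-0.2969
58,0.3489,0.6150,-0.7988,0.2768,0.1780,0.0046,0.3183,-1.1407,-0.2964
59,0.3409,0.6177,-0.8036,0.2775,0.1766,0.0046,0.3189,-1.1265,-0.2959
60,0.3329,0.6205,-0.8084,0.2782,0.1752,0.0046,0.3195,-1.1122,-0.2953
61,0.3247,0.6233,-0.8132,0.2789,0.1738,0.0047,0.3200,-1.0977,-0.2948
62,0.3166,0.6261,-0.8180,0.2796,0.1724,0.0047,0.3206,-1.0831,-0.2942
63,0.3084,0.6289,-0.8228,0.2803,0.1710,0.0047,0.3212,-1.0683,-0.2936
64,0.3001,0.6317,-0.8275,0.2810,0.1695,0.0047,0.3218,-1.0534,-0.2929
65,0.2919,0.6345,-0.8322,0.2816,0.1681,0.0046,0.3223,-1.0384,-0.2923
66,0.2835,0.6373,-0.8369,0.2823,0.1666,0.0046,0.3229,-1.0232,-0.2916
67,0.2751,0.6401,-0.8416,0.2829,0.1652,0.0046,0.3235,-1.0078,-0.2909
68,0.2667,0.6430,-0.8462,0.2835,0.1637,0.0046,0.3240,-0.9924,-0.2902
69,0.2582,0.6458,-0.8508,0.2842,0.1622,0.0045,0.3246,-0.9767,-0.2895
70,0.2497,0.6486,-0.8554,0.2848,0.1607,0.0045,0.3251,-0.9610,-0.2888
71,0.2411,0.6515,-0.8600,0.2854,0.1592,0.0044,0.3257,-0.9451,-0.2880
72,0.2325,0.6543,-0.8645,0.2860,0.1577,0.0044,0.3262,-0.9291,-0.2872
73,0.2238,0.6572,-0.8690,0.2866,0.1562,0.0043,0.3268,-0.9129,-0.2864
74,0.2151,0.6601,-0.8735,0.2871,0.1546,0.0042,0.3273,-0.8966,-0.2856
75,0.2064,0.6629,-0.8780,0.2877,0.1531,0.0041,0.3278,-0.8801,-0.2847
76,0.1976,0.6658,-0.8824,0.2882,0.1515,0.0041,0.3284,-0.8636,-0.2839
77,0.1887,0.6687,-0.8868,0.2888,0.1500,0.0040,0.3289,-0.8469,-0.2830
78,0.1798,0.6716,-0.8912,0.2893,0.1484,0.0038,0.3294,-0.8300,-0.2821
79,0.1709,0.6745,-0.8955,0.2898,0.1468,0.0037,0.3299,,
# final tcp position (m): 0.1468 0.0037 0.3299


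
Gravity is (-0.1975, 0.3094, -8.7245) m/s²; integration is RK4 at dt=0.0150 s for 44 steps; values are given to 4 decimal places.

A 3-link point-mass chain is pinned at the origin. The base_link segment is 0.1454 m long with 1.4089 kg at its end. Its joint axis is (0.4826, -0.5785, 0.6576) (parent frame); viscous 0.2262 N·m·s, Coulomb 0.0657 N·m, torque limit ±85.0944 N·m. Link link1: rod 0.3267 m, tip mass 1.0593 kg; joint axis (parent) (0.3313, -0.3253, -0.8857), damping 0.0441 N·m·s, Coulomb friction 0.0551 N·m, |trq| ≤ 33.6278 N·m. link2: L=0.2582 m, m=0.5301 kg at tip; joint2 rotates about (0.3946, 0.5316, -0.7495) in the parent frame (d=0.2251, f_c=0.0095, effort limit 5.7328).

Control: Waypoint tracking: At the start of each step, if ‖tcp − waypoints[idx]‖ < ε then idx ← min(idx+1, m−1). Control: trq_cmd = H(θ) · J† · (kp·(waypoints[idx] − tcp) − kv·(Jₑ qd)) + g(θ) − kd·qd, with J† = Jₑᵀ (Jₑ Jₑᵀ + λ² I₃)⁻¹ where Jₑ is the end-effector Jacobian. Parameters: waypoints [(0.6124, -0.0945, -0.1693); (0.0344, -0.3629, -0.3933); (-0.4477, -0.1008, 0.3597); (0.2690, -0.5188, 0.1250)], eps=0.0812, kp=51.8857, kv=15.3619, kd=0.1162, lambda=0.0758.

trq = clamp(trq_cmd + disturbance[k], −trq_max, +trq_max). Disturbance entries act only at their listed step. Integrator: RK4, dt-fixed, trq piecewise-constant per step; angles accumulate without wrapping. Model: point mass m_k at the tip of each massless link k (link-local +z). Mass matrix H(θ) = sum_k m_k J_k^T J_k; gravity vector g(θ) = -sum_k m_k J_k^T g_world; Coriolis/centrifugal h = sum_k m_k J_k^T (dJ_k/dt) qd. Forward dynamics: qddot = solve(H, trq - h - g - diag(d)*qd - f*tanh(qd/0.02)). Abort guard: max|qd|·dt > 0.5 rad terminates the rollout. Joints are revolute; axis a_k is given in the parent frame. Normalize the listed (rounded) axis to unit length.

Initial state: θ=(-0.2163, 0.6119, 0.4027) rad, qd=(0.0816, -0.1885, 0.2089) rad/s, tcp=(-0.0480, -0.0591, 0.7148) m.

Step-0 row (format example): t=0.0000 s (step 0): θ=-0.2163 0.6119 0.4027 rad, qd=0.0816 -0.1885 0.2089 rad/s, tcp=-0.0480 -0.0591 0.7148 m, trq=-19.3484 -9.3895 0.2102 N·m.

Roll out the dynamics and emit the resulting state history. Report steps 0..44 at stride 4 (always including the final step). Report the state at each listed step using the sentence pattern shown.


t=0.0600 s (step 4): θ=-0.3331 0.5890 0.6346 rad, qd=-3.4090 -0.8514 5.3610 rad/s, tcp=-0.0020 -0.0536 0.7077 m, trq=-10.5470 -5.0801 0.0995 N·m.
t=0.1200 s (step 8): θ=-0.5940 0.5165 0.9562 rad, qd=-5.1465 -1.4287 5.0457 rad/s, tcp=0.0992 -0.0202 0.6848 m, trq=-4.0378 -2.6201 0.6588 N·m.
t=0.1800 s (step 12): θ=-0.9352 0.4355 1.2135 rad, qd=-6.1580 -1.1139 3.4703 rad/s, tcp=0.2261 0.0196 0.6356 m, trq=0.5059 -0.8301 0.9143 N·m.
t=0.2400 s (step 16): θ=-1.3240 0.3966 1.3742 rad, qd=-6.7394 -0.1206 2.0012 rad/s, tcp=0.3558 0.0432 0.5574 m, trq=3.4017 0.2984 0.9598 N·m.
t=0.3000 s (step 20): θ=-1.7305 0.4191 1.4676 rad, qd=-6.7006 0.8434 1.2144 rad/s, tcp=0.4670 0.0416 0.4562 m, trq=5.7213 1.0142 0.9285 N·m.
t=0.3600 s (step 24): θ=-2.1122 0.4914 1.5265 rad, qd=-5.9087 1.4934 0.8014 rad/s, tcp=0.5472 0.0197 0.3450 m, trq=7.3636 1.0638 0.8143 N·m.
t=0.4200 s (step 28): θ=-2.4288 0.5893 1.5653 rad, qd=-4.6059 1.7116 0.5096 rad/s, tcp=0.5946 -0.0113 0.2386 m, trq=7.7395 0.4600 0.5981 N·m.
t=0.4800 s (step 32): θ=-2.6645 0.6908 1.5886 rad, qd=-3.2828 1.6447 0.2849 rad/s, tcp=0.6165 -0.0411 0.1480 m, trq=7.0241 -0.3958 0.3445 N·m.
t=0.5400 s (step 36): θ=-2.8283 0.7841 1.6009 rad, qd=-2.2261 1.4614 0.1358 rad/s, tcp=0.6229 -0.0641 0.0766 m, trq=5.8799 -1.1560 0.1233 N·m.
t=0.6000 s (step 40): θ=-2.9380 0.8656 1.6060 rad, qd=-1.4774 1.2555 0.0417 rad/s, tcp=0.6218 -0.0790 0.0222 m, trq=4.7962 -1.7077 -0.0384 N·m.
t=0.6600 s (step 44): θ=-3.0106 0.9348 1.6070 rad, qd=-0.9767 1.0567 -0.0018 rad/s, tcp=0.6180 -0.0875 -0.0189 m.


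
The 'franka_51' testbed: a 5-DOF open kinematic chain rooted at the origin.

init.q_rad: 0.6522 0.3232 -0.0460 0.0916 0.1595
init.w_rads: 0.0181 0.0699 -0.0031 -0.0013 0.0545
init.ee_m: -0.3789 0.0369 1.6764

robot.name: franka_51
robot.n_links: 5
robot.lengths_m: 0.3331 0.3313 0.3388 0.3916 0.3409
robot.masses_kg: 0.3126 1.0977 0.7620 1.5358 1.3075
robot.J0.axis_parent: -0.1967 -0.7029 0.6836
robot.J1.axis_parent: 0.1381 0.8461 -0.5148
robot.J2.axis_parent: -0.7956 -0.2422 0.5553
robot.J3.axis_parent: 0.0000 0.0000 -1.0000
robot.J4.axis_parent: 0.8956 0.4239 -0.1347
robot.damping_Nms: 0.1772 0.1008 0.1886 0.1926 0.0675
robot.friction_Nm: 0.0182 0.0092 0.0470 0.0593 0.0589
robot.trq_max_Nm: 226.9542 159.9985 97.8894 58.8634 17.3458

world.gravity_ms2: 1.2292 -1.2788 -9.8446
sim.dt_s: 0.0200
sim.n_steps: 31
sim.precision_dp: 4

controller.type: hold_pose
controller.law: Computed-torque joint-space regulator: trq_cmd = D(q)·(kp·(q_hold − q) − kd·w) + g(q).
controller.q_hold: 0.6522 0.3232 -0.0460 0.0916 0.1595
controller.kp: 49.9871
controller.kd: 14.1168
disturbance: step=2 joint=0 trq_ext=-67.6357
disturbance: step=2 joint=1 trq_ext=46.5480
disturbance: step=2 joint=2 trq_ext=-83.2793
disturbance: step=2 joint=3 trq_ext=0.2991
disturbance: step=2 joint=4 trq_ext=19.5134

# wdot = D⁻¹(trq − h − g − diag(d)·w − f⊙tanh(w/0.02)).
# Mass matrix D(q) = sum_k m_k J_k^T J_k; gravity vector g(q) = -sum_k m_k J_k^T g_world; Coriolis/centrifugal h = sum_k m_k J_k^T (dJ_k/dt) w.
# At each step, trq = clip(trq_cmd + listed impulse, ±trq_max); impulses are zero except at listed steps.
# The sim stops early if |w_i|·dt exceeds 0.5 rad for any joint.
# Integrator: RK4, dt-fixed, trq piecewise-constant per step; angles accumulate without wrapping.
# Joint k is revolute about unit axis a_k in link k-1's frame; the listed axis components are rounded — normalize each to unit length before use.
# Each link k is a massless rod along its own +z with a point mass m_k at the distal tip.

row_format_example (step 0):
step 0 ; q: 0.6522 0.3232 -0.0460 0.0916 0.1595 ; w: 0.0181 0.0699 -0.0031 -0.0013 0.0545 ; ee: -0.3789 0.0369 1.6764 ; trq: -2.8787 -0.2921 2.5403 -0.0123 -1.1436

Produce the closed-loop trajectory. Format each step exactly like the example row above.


step 1 ; q: 0.6526 0.3246 -0.0461 0.0947 0.1602 ; w: -0.0106 0.0145 -0.0080 -0.4105 0.0251 ; ee: -0.3778 0.0367 1.6765 ; trq: -3.4697 0.2341 2.3485 -0.0148 -1.0742
step 2 ; q: 0.6532 0.3260 -0.0462 0.1009 0.1605 ; w: -0.0492 -0.0551 -0.0139 -1.0644 0.0241 ; ee: -0.3771 0.0366 1.6766 ; trq: -71.4971 47.1436 -80.9701 0.2891 17.3458
step 3 ; q: 0.6544 0.3280 -0.0573 0.1143 0.1569 ; w: -0.0662 -0.1079 -1.1213 -1.9152 -0.3058 ; ee: -0.3727 0.0289 1.6773 ; trq: 15.9335 -12.9513 27.1607 -0.0547 -6.6019
step 4 ; q: 0.6549 0.3290 -0.0761 0.1200 0.1520 ; w: -0.1158 -0.1659 -0.7910 -2.2401 -0.1304 ; ee: -0.3654 0.0156 1.6784 ; trq: 11.7721 -10.0660 22.4035 -0.0317 -5.5741
step 5 ; q: 0.6552 0.3298 -0.0891 0.1310 0.1501 ; w: -0.1718 -0.2490 -0.5523 -3.1193 0.0331 ; ee: -0.3602 0.0058 1.6789 ; trq: 8.7336 -7.9545 19.0001 -0.0032 -4.8809
step 6 ; q: 0.6555 0.3307 -0.0980 0.1464 0.1508 ; w: -0.2233 -0.3355 -0.4026 -4.2218 0.1843 ; ee: -0.3564 -0.0017 1.6792 ; trq: 6.9430 -6.7032 17.1598 0.0268 -4.5673
step 7 ; q: 0.6560 0.3318 -0.1044 0.1634 0.1542 ; w: -0.2577 -0.3967 -0.3124 -4.9938 0.3797 ; ee: -0.3534 -0.0079 1.6792 ; trq: 6.3176 -6.2604 16.7864 0.0516 -4.6551
step 8 ; q: 0.6564 0.3325 -0.1092 0.1750 0.1610 ; w: -0.2397 -0.3737 -0.2444 -4.5464 0.5396 ; ee: -0.3506 -0.0140 1.6790 ; trq: 5.9330 -5.9662 16.7360 0.0504 -4.8161
step 9 ; q: 0.6563 0.3323 -0.1128 0.1758 0.1703 ; w: -0.1616 -0.2535 -0.1579 -2.8336 0.5277 ; ee: -0.3478 -0.0197 1.6788 ; trq: 4.5209 -4.9442 15.2883 0.0104 -4.5287
step 10 ; q: 0.6560 0.3317 -0.1149 0.1713 0.1790 ; w: -0.0827 -0.1317 -0.0623 -1.3085 0.3902 ; ee: -0.3456 -0.0239 1.6785 ; trq: 2.4385 -3.4809 12.7617 -0.0342 -3.8819
step 11 ; q: 0.6557 0.3313 -0.1153 0.1688 0.1852 ; w: -0.0420 -0.0709 0.0161 -0.6445 0.2467 ; ee: -0.3446 -0.0260 1.6783 ; trq: 0.5338 -2.1619 10.3306 -0.0566 -3.2359
step 12 ; q: 0.6557 0.3311 -0.1144 0.1683 0.1888 ; w: -0.0227 -0.0452 0.0710 -0.4392 0.1267 ; ee: -0.3445 -0.0264 1.6781 ; trq: -1.0050 -1.1032 8.3385 -0.0645 -2.6966
step 13 ; q: 0.6559 0.3312 -0.1126 0.1685 0.1903 ; w: -0.0142 -0.0348 0.1102 -0.3815 0.0376 ; ee: -0.3452 -0.0254 1.6780 ; trq: -2.2155 -0.2734 6.7439 -0.0669 -2.2628
step 14 ; q: 0.6562 0.3313 -0.1101 0.1689 0.1905 ; w: -0.0129 -0.0329 0.1412 -0.3707 -0.0119 ; ee: -0.3463 -0.0234 1.6779 ; trq: -3.1613 0.3743 5.4809 -0.0673 -1.9297
step 15 ; q: 0.6564 0.3314 -0.1070 0.1692 0.1900 ; w: -0.0159 -0.0356 0.1665 -0.3768 -0.0271 ; ee: -0.3478 -0.0209 1.6779 ; trq: -3.8936 0.8751 4.4868 -0.0669 -1.6839
step 16 ; q: 0.6566 0.3315 -0.1035 0.1696 0.1893 ; w: -0.0188 -0.0383 0.1824 -0.3865 -0.0343 ; ee: -0.3495 -0.0179 1.6778 ; trq: -4.4593 1.2625 3.7097 -0.0664 -1.4944
step 17 ; q: 0.6567 0.3316 -0.0998 0.1699 0.1885 ; w: -0.0213 -0.0407 0.1905 -0.3978 -0.0381 ; ee: -0.3513 -0.0147 1.6778 ; trq: -4.8938 1.5612 3.1065 -0.0658 -1.3482
step 18 ; q: 0.6569 0.3316 -0.0960 0.1703 0.1876 ; w: -0.0234 -0.0426 0.1925 -0.4101 -0.0397 ; ee: -0.3531 -0.0114 1.6777 ; trq: -5.2248 1.7899 2.6423 -0.0652 -1.2362
step 19 ; q: 0.6569 0.3316 -0.0921 0.1707 0.1867 ; w: -0.0252 -0.0443 0.1900 -0.4233 -0.0397 ; ee: -0.3549 -0.0081 1.6776 ; trq: -5.4740 1.9636 2.2889 -0.0646 -1.1513
step 20 ; q: 0.6570 0.3316 -0.0884 0.1712 0.1858 ; w: -0.0267 -0.0459 0.1844 -0.4370 -0.0386 ; ee: -0.3567 -0.0049 1.6775 ; trq: -5.6588 2.0939 2.0235 -0.0640 -1.0880
step 21 ; q: 0.6571 0.3316 -0.0848 0.1717 0.1850 ; w: -0.0280 -0.0472 0.1765 -0.4510 -0.0368 ; ee: -0.3584 -0.0018 1.6774 ; trq: -5.7930 2.1899 1.8277 -0.0635 -1.0418
step 22 ; q: 0.6571 0.3316 -0.0813 0.1722 0.1842 ; w: -0.0291 -0.0485 0.1671 -0.4651 -0.0345 ; ee: -0.3601 0.0011 1.6773 ; trq: -5.8874 2.2591 1.6867 -0.0631 -1.0089
step 23 ; q: 0.6572 0.3316 -0.0781 0.1727 0.1834 ; w: -0.0301 -0.0497 0.1568 -0.4792 -0.0319 ; ee: -0.3616 0.0039 1.6772 ; trq: -5.9508 2.3071 1.5888 -0.0627 -0.9865
step 24 ; q: 0.6572 0.3316 -0.0750 0.1733 0.1827 ; w: -0.0310 -0.0509 0.1460 -0.4931 -0.0293 ; ee: -0.3631 0.0064 1.6771 ; trq: -5.9902 2.3386 1.5243 -0.0624 -0.9721
step 25 ; q: 0.6573 0.3316 -0.0722 0.1740 0.1820 ; w: -0.0318 -0.0519 0.1351 -0.5067 -0.0267 ; ee: -0.3644 0.0088 1.6770 ; trq: -6.0110 2.3573 1.4857 -0.0621 -0.9639
step 26 ; q: 0.6573 0.3316 -0.0696 0.1746 0.1814 ; w: -0.0326 -0.0529 0.1243 -0.5200 -0.0243 ; ee: -0.3657 0.0111 1.6769 ; trq: -6.0176 2.3661 1.4669 -0.0618 -0.9603
step 27 ; q: 0.6574 0.3316 -0.0672 0.1753 0.1808 ; w: -0.0332 -0.0539 0.1137 -0.5330 -0.0222 ; ee: -0.3669 0.0131 1.6768 ; trq: -6.0135 2.3674 1.4631 -0.0615 -0.9600
step 28 ; q: 0.6574 0.3317 -0.0650 0.1761 0.1802 ; w: -0.0338 -0.0548 0.1035 -0.5457 -0.0203 ; ee: -0.3680 0.0149 1.6767 ; trq: -6.0015 2.3630 1.4704 -0.0613 -0.9622
step 29 ; q: 0.6575 0.3317 -0.0630 0.1768 0.1797 ; w: -0.0344 -0.0556 0.0939 -0.5581 -0.0186 ; ee: -0.3690 0.0166 1.6766 ; trq: -5.9838 2.3543 1.4860 -0.0610 -0.9662
step 30 ; q: 0.6575 0.3317 -0.0612 0.1776 0.1792 ; w: -0.0350 -0.0565 0.0847 -0.5703 -0.0172 ; ee: -0.3699 0.0182 1.6765 ; trq: -5.9621 2.3425 1.5073 -0.0608 -0.9713
step 31 ; q: 0.6576 0.3318 -0.0596 0.1785 0.1788 ; w: -0.0356 -0.0573 0.0762 -0.5822 -0.0159 ; ee: -0.3707 0.0196 1.6764


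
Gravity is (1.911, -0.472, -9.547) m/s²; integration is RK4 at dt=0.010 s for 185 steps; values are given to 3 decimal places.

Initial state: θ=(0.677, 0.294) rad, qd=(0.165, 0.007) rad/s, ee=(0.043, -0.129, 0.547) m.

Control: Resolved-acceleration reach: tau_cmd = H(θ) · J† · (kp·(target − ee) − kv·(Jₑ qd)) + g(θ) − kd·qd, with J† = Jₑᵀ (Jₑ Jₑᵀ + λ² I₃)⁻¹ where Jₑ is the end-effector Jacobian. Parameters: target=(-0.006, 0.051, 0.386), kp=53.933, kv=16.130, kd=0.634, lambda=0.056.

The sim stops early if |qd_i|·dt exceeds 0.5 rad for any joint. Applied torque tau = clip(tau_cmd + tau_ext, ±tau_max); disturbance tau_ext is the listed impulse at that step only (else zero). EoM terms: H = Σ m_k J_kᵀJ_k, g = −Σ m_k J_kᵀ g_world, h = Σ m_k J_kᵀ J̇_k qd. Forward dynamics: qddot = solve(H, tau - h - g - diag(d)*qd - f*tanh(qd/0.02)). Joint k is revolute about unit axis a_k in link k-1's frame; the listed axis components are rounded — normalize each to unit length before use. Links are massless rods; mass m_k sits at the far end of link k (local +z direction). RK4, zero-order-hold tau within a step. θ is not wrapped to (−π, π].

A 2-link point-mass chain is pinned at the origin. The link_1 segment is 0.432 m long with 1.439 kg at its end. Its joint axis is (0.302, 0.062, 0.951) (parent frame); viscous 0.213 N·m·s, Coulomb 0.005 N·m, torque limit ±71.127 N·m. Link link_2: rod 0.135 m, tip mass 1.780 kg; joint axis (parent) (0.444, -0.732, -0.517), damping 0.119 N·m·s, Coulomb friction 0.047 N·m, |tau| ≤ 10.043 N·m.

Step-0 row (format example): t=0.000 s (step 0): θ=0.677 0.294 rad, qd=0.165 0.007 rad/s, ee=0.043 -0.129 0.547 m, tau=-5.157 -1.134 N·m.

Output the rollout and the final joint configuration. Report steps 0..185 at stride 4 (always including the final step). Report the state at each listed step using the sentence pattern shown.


t=0.040 s (step 4): θ=0.664 0.286 rad, qd=-0.699 -0.315 rad/s, ee=0.041 -0.127 0.548 m, tau=-3.232 -0.722 N·m.
t=0.080 s (step 8): θ=0.629 0.272 rad, qd=-1.002 -0.336 rad/s, ee=0.036 -0.121 0.550 m, tau=-2.469 -0.609 N·m.
t=0.120 s (step 12): θ=0.586 0.259 rad, qd=-1.095 -0.316 rad/s, ee=0.031 -0.114 0.552 m, tau=-2.130 -0.543 N·m.
t=0.160 s (step 16): θ=0.542 0.247 rad, qd=-1.111 -0.290 rad/s, ee=0.026 -0.107 0.554 m, tau=-1.943 -0.488 N·m.
t=0.200 s (step 20): θ=0.498 0.236 rad, qd=-1.097 -0.263 rad/s, ee=0.021 -0.099 0.556 m, tau=-1.811 -0.437 N·m.
t=0.240 s (step 24): θ=0.454 0.226 rad, qd=-1.072 -0.237 rad/s, ee=0.016 -0.092 0.557 m, tau=-1.699 -0.389 N·m.
t=0.280 s (step 28): θ=0.412 0.217 rad, qd=-1.041 -0.212 rad/s, ee=0.012 -0.085 0.559 m, tau=-1.596 -0.345 N·m.
t=0.320 s (step 32): θ=0.371 0.209 rad, qd=-1.008 -0.188 rad/s, ee=0.008 -0.078 0.560 m, tau=-1.496 -0.303 N·m.
t=0.360 s (step 36): θ=0.332 0.202 rad, qd=-0.974 -0.164 rad/s, ee=0.004 -0.071 0.561 m, tau=-1.399 -0.265 N·m.
t=0.400 s (step 40): θ=0.293 0.196 rad, qd=-0.939 -0.142 rad/s, ee=0.001 -0.064 0.562 m, tau=-1.305 -0.230 N·m.
t=0.440 s (step 44): θ=0.256 0.191 rad, qd=-0.904 -0.120 rad/s, ee=-0.002 -0.057 0.563 m, tau=-1.213 -0.197 N·m.
t=0.480 s (step 48): θ=0.221 0.187 rad, qd=-0.869 -0.100 rad/s, ee=-0.005 -0.051 0.563 m, tau=-1.124 -0.168 N·m.
t=0.520 s (step 52): θ=0.187 0.183 rad, qd=-0.834 -0.081 rad/s, ee=-0.007 -0.044 0.564 m, tau=-1.038 -0.141 N·m.
t=0.560 s (step 56): θ=0.154 0.180 rad, qd=-0.799 -0.063 rad/s, ee=-0.009 -0.038 0.564 m, tau=-0.955 -0.117 N·m.
t=0.600 s (step 60): θ=0.123 0.178 rad, qd=-0.764 -0.047 rad/s, ee=-0.011 -0.033 0.565 m, tau=-0.876 -0.096 N·m.
t=0.640 s (step 64): θ=0.093 0.176 rad, qd=-0.730 -0.032 rad/s, ee=-0.013 -0.027 0.565 m, tau=-0.799 -0.075 N·m.
t=0.680 s (step 68): θ=0.065 0.175 rad, qd=-0.697 -0.022 rad/s, ee=-0.014 -0.022 0.565 m, tau=-0.726 -0.054 N·m.
t=0.720 s (step 72): θ=0.037 0.174 rad, qd=-0.664 -0.015 rad/s, ee=-0.016 -0.017 0.565 m, tau=-0.656 -0.033 N·m.
t=0.760 s (step 76): θ=0.011 0.174 rad, qd=-0.633 -0.010 rad/s, ee=-0.017 -0.012 0.565 m, tau=-0.588 -0.013 N·m.
t=0.800 s (step 80): θ=-0.013 0.174 rad, qd=-0.602 -0.006 rad/s, ee=-0.018 -0.007 0.566 m, tau=-0.524 0.006 N·m.
t=0.840 s (step 84): θ=-0.037 0.174 rad, qd=-0.573 -0.002 rad/s, ee=-0.019 -0.003 0.566 m, tau=-0.462 0.024 N·m.
t=0.880 s (step 88): θ=-0.059 0.174 rad, qd=-0.544 0.001 rad/s, ee=-0.020 0.002 0.566 m, tau=-0.404 0.039 N·m.
t=0.920 s (step 92): θ=-0.080 0.174 rad, qd=-0.517 0.003 rad/s, ee=-0.021 0.006 0.565 m, tau=-0.348 0.054 N·m.
t=0.960 s (step 96): θ=-0.100 0.174 rad, qd=-0.491 0.006 rad/s, ee=-0.021 0.009 0.565 m, tau=-0.295 0.066 N·m.
t=1.000 s (step 100): θ=-0.120 0.174 rad, qd=-0.466 0.009 rad/s, ee=-0.022 0.013 0.565 m, tau=-0.245 0.077 N·m.
t=1.040 s (step 104): θ=-0.138 0.174 rad, qd=-0.442 0.011 rad/s, ee=-0.022 0.017 0.565 m, tau=-0.197 0.087 N·m.
t=1.080 s (step 108): θ=-0.155 0.175 rad, qd=-0.419 0.014 rad/s, ee=-0.022 0.020 0.565 m, tau=-0.152 0.095 N·m.
t=1.120 s (step 112): θ=-0.171 0.176 rad, qd=-0.397 0.016 rad/s, ee=-0.023 0.023 0.565 m, tau=-0.109 0.103 N·m.
t=1.160 s (step 116): θ=-0.187 0.176 rad, qd=-0.376 0.019 rad/s, ee=-0.023 0.026 0.565 m, tau=-0.068 0.109 N·m.
t=1.200 s (step 120): θ=-0.201 0.177 rad, qd=-0.356 0.021 rad/s, ee=-0.023 0.029 0.565 m, tau=-0.030 0.114 N·m.
t=1.240 s (step 124): θ=-0.215 0.178 rad, qd=-0.338 0.024 rad/s, ee=-0.023 0.031 0.564 m, tau=0.006 0.118 N·m.
t=1.280 s (step 128): θ=-0.228 0.179 rad, qd=-0.320 0.026 rad/s, ee=-0.024 0.034 0.564 m, tau=0.041 0.121 N·m.
t=1.320 s (step 132): θ=-0.241 0.180 rad, qd=-0.303 0.029 rad/s, ee=-0.024 0.036 0.564 m, tau=0.073 0.123 N·m.
t=1.360 s (step 136): θ=-0.253 0.181 rad, qd=-0.287 0.032 rad/s, ee=-0.024 0.038 0.564 m, tau=0.104 0.125 N·m.
t=1.400 s (step 140): θ=-0.264 0.183 rad, qd=-0.271 0.035 rad/s, ee=-0.024 0.041 0.564 m, tau=0.133 0.125 N·m.
t=1.440 s (step 144): θ=-0.274 0.184 rad, qd=-0.257 0.037 rad/s, ee=-0.024 0.043 0.564 m, tau=0.161 0.126 N·m.
t=1.480 s (step 148): θ=-0.284 0.186 rad, qd=-0.243 0.040 rad/s, ee=-0.024 0.044 0.563 m, tau=0.186 0.125 N·m.
t=1.520 s (step 152): θ=-0.294 0.187 rad, qd=-0.230 0.042 rad/s, ee=-0.024 0.046 0.563 m, tau=0.211 0.124 N·m.
t=1.560 s (step 156): θ=-0.303 0.189 rad, qd=-0.218 0.045 rad/s, ee=-0.024 0.048 0.563 m, tau=0.234 0.123 N·m.
t=1.600 s (step 160): θ=-0.311 0.191 rad, qd=-0.206 0.047 rad/s, ee=-0.024 0.050 0.563 m, tau=0.256 0.121 N·m.
t=1.640 s (step 164): θ=-0.319 0.193 rad, qd=-0.195 0.049 rad/s, ee=-0.025 0.051 0.563 m, tau=0.277 0.119 N·m.
t=1.680 s (step 168): θ=-0.327 0.195 rad, qd=-0.185 0.052 rad/s, ee=-0.025 0.052 0.563 m, tau=0.297 0.117 N·m.
t=1.720 s (step 172): θ=-0.334 0.197 rad, qd=-0.175 0.054 rad/s, ee=-0.025 0.054 0.562 m, tau=0.315 0.114 N·m.
t=1.760 s (step 176): θ=-0.341 0.199 rad, qd=-0.166 0.056 rad/s, ee=-0.025 0.055 0.562 m, tau=0.333 0.111 N·m.
t=1.800 s (step 180): θ=-0.347 0.201 rad, qd=-0.157 0.058 rad/s, ee=-0.025 0.056 0.562 m, tau=0.350 0.108 N·m.
t=1.840 s (step 184): θ=-0.353 0.204 rad, qd=-0.149 0.060 rad/s, ee=-0.025 0.058 0.562 m, tau=0.365 0.105 N·m.
t=1.850 s (step 185): θ=-0.355 0.204 rad, qd=-0.147 0.060 rad/s, ee=-0.025 0.058 0.562 m.
final θ (rad): -0.355 0.204


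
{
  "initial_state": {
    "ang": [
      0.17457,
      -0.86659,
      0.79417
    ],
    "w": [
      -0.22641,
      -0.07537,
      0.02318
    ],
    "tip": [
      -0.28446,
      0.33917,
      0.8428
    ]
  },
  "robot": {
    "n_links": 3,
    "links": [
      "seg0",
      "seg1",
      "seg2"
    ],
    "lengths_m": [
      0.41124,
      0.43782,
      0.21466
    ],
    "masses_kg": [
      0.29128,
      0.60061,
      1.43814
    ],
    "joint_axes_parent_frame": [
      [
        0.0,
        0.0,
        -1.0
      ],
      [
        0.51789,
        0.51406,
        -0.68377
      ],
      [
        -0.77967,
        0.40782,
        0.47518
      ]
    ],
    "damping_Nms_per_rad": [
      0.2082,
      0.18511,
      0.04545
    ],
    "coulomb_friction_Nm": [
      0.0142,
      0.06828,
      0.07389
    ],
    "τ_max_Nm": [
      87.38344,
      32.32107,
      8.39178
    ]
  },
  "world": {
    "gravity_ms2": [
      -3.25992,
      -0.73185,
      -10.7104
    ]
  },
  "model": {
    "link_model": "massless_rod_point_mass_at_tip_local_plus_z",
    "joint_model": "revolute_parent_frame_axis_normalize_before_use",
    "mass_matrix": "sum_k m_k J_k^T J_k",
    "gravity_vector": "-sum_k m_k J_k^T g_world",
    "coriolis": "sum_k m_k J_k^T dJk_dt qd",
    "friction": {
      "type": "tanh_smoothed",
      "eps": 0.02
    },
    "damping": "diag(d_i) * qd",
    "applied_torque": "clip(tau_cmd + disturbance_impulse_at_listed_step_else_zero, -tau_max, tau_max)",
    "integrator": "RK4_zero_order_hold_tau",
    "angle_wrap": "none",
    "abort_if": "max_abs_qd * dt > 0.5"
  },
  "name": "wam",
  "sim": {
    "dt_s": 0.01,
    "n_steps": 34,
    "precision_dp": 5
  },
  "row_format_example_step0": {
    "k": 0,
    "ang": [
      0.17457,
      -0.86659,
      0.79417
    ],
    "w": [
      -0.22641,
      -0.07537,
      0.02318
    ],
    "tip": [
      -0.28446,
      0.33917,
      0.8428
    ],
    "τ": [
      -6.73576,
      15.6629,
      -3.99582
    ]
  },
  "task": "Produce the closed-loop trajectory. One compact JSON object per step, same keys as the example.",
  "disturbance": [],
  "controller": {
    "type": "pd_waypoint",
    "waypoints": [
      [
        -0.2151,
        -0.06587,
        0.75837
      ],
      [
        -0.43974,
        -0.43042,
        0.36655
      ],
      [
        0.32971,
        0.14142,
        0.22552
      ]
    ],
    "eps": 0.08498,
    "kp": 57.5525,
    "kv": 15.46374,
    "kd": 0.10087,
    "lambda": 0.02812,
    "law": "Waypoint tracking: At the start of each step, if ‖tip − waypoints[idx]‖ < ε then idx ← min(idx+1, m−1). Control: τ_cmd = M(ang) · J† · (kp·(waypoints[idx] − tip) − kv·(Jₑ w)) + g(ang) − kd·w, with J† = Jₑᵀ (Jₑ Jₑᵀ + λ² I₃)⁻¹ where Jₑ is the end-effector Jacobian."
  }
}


{"k":1,"ang":[0.16729,-0.86303,0.80318],"w":[-1.21798,0.77739,1.7489],"tip":[-0.28532,0.33757,0.8424],"\u03c4":[-5.2575,14.5047,-3.86893]}
{"k":2,"ang":[0.15132,-0.85202,0.82682],"w":[-1.96923,1.4158,2.95382],"tip":[-0.28581,0.33413,0.84185],"\u03c4":[-3.95335,13.47757,-3.67996]}
{"k":3,"ang":[0.1288,-0.8355,0.86046],"w":[-2.53004,1.88354,3.75449],"tip":[-0.28603,0.32919,0.84126],"\u03c4":[-2.82062,12.57426,-3.47242]}
{"k":4,"ang":[0.10141,-0.81497,0.90057],"w":[-2.94389,2.21766,4.25359],"tip":[-0.28606,0.32303,0.84069],"\u03c4":[-1.8533,11.78707,-3.27216]}
{"k":5,"ang":[0.07045,-0.79163,0.94455],"w":[-3.2466,2.44897,4.53585],"tip":[-0.28592,0.31589,0.84015],"\u03c4":[-1.04043,11.1057,-3.09344]}
{"k":6,"ang":[0.03689,-0.76637,0.99058],"w":[-3.46597,2.60189,4.66639],"tip":[-0.28566,0.30796,0.83966],"\u03c4":[-0.36745,10.51857,-2.94279]}
{"k":7,"ang":[0.00145,-0.73988,1.03738],"w":[-3.62278,2.69519,4.69305],"tip":[-0.2853,0.29942,0.83921],"\u03c4":[0.18191,10.01389,-2.8219]}
{"k":8,"ang":[-0.03531,-0.71269,1.08409],"w":[-3.73221,2.74309,4.6501],"tip":[-0.28484,0.29042,0.83878],"\u03c4":[0.624,9.58031,-2.72954]}
{"k":9,"ang":[-0.07299,-0.6852,1.13013],"w":[-3.80525,2.75631,4.56163],"tip":[-0.28431,0.28109,0.83836],"\u03c4":[0.97429,9.20734,-2.66297]}
{"k":10,"ang":[-0.11126,-0.65771,1.17515],"w":[-3.84983,2.74294,4.44447],"tip":[-0.28371,0.27154,0.83794],"\u03c4":[1.2468,8.88556,-2.61875]}
{"k":11,"ang":[-0.14986,-0.63046,1.2189],"w":[-3.87168,2.70913,4.31026],"tip":[-0.28305,0.26185,0.83749],"\u03c4":[1.45393,8.60669,-2.59325]}
{"k":12,"ang":[-0.18858,-0.60362,1.26126],"w":[-3.87494,2.65958,4.16706],"tip":[-0.28232,0.2521,0.83701],"\u03c4":[1.60649,8.36354,-2.58297]}
{"k":13,"ang":[-0.22727,-0.57734,1.30217],"w":[-3.86267,2.59792,4.02038],"tip":[-0.28155,0.24235,0.83648],"\u03c4":[1.71376,8.14995,-2.58468]}
{"k":14,"ang":[-0.26576,-0.55173,1.34162],"w":[-3.83713,2.52702,3.87396],"tip":[-0.28072,0.23266,0.83589],"\u03c4":[1.78368,7.9607,-2.59552]}
{"k":15,"ang":[-0.30395,-0.52685,1.37962],"w":[-3.80003,2.44912,3.73031],"tip":[-0.27985,0.22307,0.83525],"\u03c4":[1.82301,7.79141,-2.61297]}
{"k":16,"ang":[-0.34171,-0.50278,1.4162],"w":[-3.75274,2.36602,3.59106],"tip":[-0.27894,0.21362,0.83453],"\u03c4":[1.83747,7.63842,-2.6349]}
{"k":17,"ang":[-0.37896,-0.47956,1.45142],"w":[-3.69633,2.2792,3.45721],"tip":[-0.27799,0.20433,0.83375],"\u03c4":[1.83191,7.49875,-2.6595]}
{"k":18,"ang":[-0.4156,-0.45722,1.48533],"w":[-3.63174,2.18983,3.32932],"tip":[-0.277,0.19522,0.83289],"\u03c4":[1.81041,7.36994,-2.68529]}
{"k":19,"ang":[-0.45156,-0.43579,1.518],"w":[-3.55978,2.09889,3.20763],"tip":[-0.27599,0.18633,0.83195],"\u03c4":[1.77643,7.25002,-2.71104]}
{"k":20,"ang":[-0.48677,-0.41526,1.54948],"w":[-3.48122,2.0072,3.09216],"tip":[-0.27495,0.17765,0.83094],"\u03c4":[1.73286,7.13743,-2.73578]}
{"k":21,"ang":[-0.52116,-0.39565,1.57983],"w":[-3.39678,1.91544,2.98276],"tip":[-0.27389,0.1692,0.82986],"\u03c4":[1.68213,7.03096,-2.75875]}
{"k":22,"ang":[-0.55469,-0.37696,1.60913],"w":[-3.30718,1.82416,2.87918],"tip":[-0.27282,0.16098,0.82872],"\u03c4":[1.62627,6.92967,-2.77935]}
{"k":23,"ang":[-0.58729,-0.35918,1.63741],"w":[-3.21315,1.73384,2.78109],"tip":[-0.27172,0.15301,0.8275],"\u03c4":[1.56699,6.83287,-2.79715]}
{"k":24,"ang":[-0.61894,-0.34229,1.66475],"w":[-3.1154,1.6449,2.68809],"tip":[-0.27062,0.14528,0.82623],"\u03c4":[1.50566,6.74004,-2.81186]}
{"k":25,"ang":[-0.64959,-0.32628,1.69117],"w":[-3.01466,1.55765,2.59978],"tip":[-0.26951,0.13779,0.8249],"\u03c4":[1.44344,6.65083,-2.82329]}
{"k":26,"ang":[-0.67923,-0.31113,1.71674],"w":[-2.91164,1.4724,2.51574],"tip":[-0.26839,0.13054,0.82351],"\u03c4":[1.38126,6.56499,-2.83133]}
{"k":27,"ang":[-0.70783,-0.29683,1.74149],"w":[-2.80706,1.38938,2.43554],"tip":[-0.26727,0.12354,0.82208],"\u03c4":[1.31985,6.48237,-2.83597]}
{"k":28,"ang":[-0.73538,-0.28334,1.76545],"w":[-2.70161,1.30878,2.35878],"tip":[-0.26616,0.11676,0.82061],"\u03c4":[1.2598,6.40286,-2.83725]}
{"k":29,"ang":[-0.76187,-0.27065,1.78866],"w":[-2.59596,1.23077,2.28507],"tip":[-0.26504,0.11021,0.81911],"\u03c4":[1.20156,6.32642,-2.83526]}
{"k":30,"ang":[-0.7873,-0.25872,1.81115],"w":[-2.49073,1.15548,2.21404],"tip":[-0.26394,0.10389,0.81758],"\u03c4":[1.14544,6.25298,-2.83013]}
{"k":31,"ang":[-0.81169,-0.24753,1.83295],"w":[-2.38651,1.08302,2.14538],"tip":[-0.26284,0.09779,0.81602],"\u03c4":[1.09167,6.18254,-2.82201]}
{"k":32,"ang":[-0.83505,-0.23705,1.85406],"w":[-2.28383,1.01345,2.07879],"tip":[-0.26175,0.09189,0.81445],"\u03c4":[1.04039,6.11506,-2.8111]}
{"k":33,"ang":[-0.85738,-0.22725,1.87452],"w":[-2.18318,0.94683,2.01401],"tip":[-0.26067,0.0862,0.81287],"\u03c4":[0.99167,6.0505,-2.79759]}
{"k":34,"ang":[-0.87872,-0.21811,1.89435],"w":[-2.08495,0.88319,1.95083],"tip":[-0.25961,0.08071,0.81128]}


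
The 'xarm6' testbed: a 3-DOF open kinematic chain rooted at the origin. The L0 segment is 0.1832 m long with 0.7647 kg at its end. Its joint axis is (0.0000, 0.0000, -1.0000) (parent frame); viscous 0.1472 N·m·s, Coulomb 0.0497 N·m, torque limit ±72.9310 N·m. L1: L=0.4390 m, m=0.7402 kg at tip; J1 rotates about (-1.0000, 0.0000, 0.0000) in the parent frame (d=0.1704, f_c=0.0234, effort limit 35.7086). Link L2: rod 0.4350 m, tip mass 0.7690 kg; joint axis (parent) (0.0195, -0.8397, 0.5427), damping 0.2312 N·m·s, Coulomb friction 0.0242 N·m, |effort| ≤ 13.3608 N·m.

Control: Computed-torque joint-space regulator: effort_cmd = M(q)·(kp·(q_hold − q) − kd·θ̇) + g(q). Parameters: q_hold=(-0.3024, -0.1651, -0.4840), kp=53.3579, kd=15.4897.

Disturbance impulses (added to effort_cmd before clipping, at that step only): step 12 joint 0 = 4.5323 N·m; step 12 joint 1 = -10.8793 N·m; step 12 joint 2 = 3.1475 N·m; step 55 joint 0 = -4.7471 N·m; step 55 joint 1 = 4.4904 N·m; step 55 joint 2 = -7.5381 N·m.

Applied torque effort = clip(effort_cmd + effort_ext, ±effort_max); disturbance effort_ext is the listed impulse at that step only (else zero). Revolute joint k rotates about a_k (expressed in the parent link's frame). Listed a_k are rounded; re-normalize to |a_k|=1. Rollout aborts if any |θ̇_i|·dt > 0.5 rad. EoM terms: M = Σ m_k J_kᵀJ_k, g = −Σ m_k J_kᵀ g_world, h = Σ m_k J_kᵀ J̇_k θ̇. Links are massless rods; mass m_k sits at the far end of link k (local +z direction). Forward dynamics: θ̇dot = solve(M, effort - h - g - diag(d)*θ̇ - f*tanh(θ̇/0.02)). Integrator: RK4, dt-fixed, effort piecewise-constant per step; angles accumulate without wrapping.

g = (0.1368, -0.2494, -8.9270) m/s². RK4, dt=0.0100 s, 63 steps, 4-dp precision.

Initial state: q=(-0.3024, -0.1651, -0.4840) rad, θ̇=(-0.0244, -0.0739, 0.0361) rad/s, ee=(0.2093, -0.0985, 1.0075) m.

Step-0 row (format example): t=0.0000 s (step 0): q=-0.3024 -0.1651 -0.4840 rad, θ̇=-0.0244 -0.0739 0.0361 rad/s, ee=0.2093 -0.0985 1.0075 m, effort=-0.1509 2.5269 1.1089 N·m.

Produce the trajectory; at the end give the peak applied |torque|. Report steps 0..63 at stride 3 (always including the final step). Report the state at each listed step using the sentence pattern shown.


t=0.0300 s (step 3): q=-0.3024 -0.1667 -0.4835 rad, θ̇=0.0027 -0.0388 0.0090 rad/s, ee=0.2096 -0.0998 1.0073 m, effort=-0.1079 2.2944 1.1096 N·m.
t=0.0600 s (step 6): q=-0.3023 -0.1675 -0.4834 rad, θ̇=0.0015 -0.0197 0.0024 rad/s, ee=0.2097 -0.1005 1.0072 m, effort=-0.0772 2.1339 1.1054 N·m.
t=0.0900 s (step 9): q=-0.3022 -0.1679 -0.4833 rad, θ̇=0.0005 -0.0078 0.0001 rad/s, ee=0.2098 -0.1008 1.0071 m, effort=-0.0578 2.0259 1.1004 N·m.
t=0.1200 s (step 12): q=-0.3022 -0.1681 -0.4833 rad, θ̇=-0.0002 -0.0006 -0.0007 rad/s, ee=0.2098 -0.1009 1.0071 m, effort=4.4866 -8.9243 4.2436 N·m.
t=0.1500 s (step 15): q=-0.2850 -0.1689 -0.4817 rad, θ̇=0.4286 -0.0501 0.0961 rad/s, ee=0.2077 -0.1053 1.0072 m, effort=-0.5290 3.2412 0.7335 N·m.
t=0.1800 s (step 18): q=-0.2777 -0.1705 -0.4787 rad, θ̇=0.0995 -0.0475 0.0941 rad/s, ee=0.2063 -0.1081 1.0074 m, effort=-0.3218 2.7665 0.8677 N·m.
t=0.2100 s (step 21): q=-0.2768 -0.1716 -0.4765 rad, θ̇=0.0034 -0.0230 0.0464 rad/s, ee=0.2057 -0.1093 1.0076 m, effort=-0.2014 2.4374 0.9553 N·m.
t=0.2400 s (step 24): q=-0.2768 -0.1719 -0.4758 rad, θ̇=-0.0050 0.0013 0.0002 rad/s, ee=0.2056 -0.1095 1.0076 m, effort=-0.1344 2.2163 1.0082 N·m.
t=0.2700 s (step 27): q=-0.2770 -0.1716 -0.4762 rad, θ̇=-0.0103 0.0145 -0.0187 rad/s, ee=0.2057 -0.1093 1.0076 m, effort=-0.0966 2.0724 1.0317 N·m.
t=0.3000 s (step 30): q=-0.2774 -0.1711 -0.4769 rad, θ̇=-0.0120 0.0216 -0.0269 rad/s, ee=0.2058 -0.1087 1.0076 m, effort=-0.0744 1.9774 1.0437 N·m.
t=0.3300 s (step 33): q=-0.2777 -0.1704 -0.4777 rad, θ̇=-0.0124 0.0248 -0.0300 rad/s, ee=0.2060 -0.1081 1.0076 m, effort=-0.0607 1.9139 1.0509 N·m.
t=0.3600 s (step 36): q=-0.2781 -0.1696 -0.4786 rad, θ̇=-0.0124 0.0257 -0.0303 rad/s, ee=0.2061 -0.1073 1.0076 m, effort=-0.0523 1.8716 1.0558 N·m.
t=0.3900 s (step 39): q=-0.2785 -0.1688 -0.4795 rad, θ̇=-0.0122 0.0252 -0.0292 rad/s, ee=0.2063 -0.1066 1.0076 m, effort=-0.0471 1.8435 1.0593 N·m.
t=0.4200 s (step 42): q=-0.2789 -0.1681 -0.4804 rad, θ̇=-0.0118 0.0238 -0.0273 rad/s, ee=0.2064 -0.1059 1.0075 m, effort=-0.0441 1.8251 1.0621 N·m.
t=0.4500 s (step 45): q=-0.2792 -0.1674 -0.4811 rad, θ̇=-0.0114 0.0220 -0.0252 rad/s, ee=0.2066 -0.1053 1.0075 m, effort=-0.0424 1.8131 1.0644 N·m.
t=0.4800 s (step 48): q=-0.2795 -0.1668 -0.4819 rad, θ̇=-0.0109 0.0200 -0.0230 rad/s, ee=0.2067 -0.1047 1.0075 m, effort=-0.0414 1.8055 1.0665 N·m.
t=0.5100 s (step 51): q=-0.2799 -0.1662 -0.4825 rad, θ̇=-0.0104 0.0180 -0.0210 rad/s, ee=0.2068 -0.1042 1.0075 m, effort=-0.0409 1.8006 1.0685 N·m.
t=0.5400 s (step 54): q=-0.2802 -0.1657 -0.4831 rad, θ̇=-0.0100 0.0161 -0.0191 rad/s, ee=0.2070 -0.1037 1.0075 m, effort=-0.0407 1.7975 1.0704 N·m.
t=0.5700 s (step 57): q=-0.2894 -0.1651 -0.4913 rad, θ̇=-0.5005 0.0278 -0.4796 rad/s, ee=0.2105 -0.1010 1.0063 m, effort=0.5858 1.2042 2.1025 N·m.
t=0.6000 s (step 60): q=-0.2996 -0.1642 -0.5027 rad, θ̇=-0.2096 0.0318 -0.2887 rad/s, ee=0.2150 -0.0977 1.0046 m, effort=0.3431 1.4252 1.7516 N·m.
t=0.6300 s (step 63): q=-0.3034 -0.1633 -0.5093 rad, θ̇=-0.0585 0.0286 -0.1544 rad/s, ee=0.2173 -0.0960 1.0037 m.
max |effort| (N·m): 8.9243


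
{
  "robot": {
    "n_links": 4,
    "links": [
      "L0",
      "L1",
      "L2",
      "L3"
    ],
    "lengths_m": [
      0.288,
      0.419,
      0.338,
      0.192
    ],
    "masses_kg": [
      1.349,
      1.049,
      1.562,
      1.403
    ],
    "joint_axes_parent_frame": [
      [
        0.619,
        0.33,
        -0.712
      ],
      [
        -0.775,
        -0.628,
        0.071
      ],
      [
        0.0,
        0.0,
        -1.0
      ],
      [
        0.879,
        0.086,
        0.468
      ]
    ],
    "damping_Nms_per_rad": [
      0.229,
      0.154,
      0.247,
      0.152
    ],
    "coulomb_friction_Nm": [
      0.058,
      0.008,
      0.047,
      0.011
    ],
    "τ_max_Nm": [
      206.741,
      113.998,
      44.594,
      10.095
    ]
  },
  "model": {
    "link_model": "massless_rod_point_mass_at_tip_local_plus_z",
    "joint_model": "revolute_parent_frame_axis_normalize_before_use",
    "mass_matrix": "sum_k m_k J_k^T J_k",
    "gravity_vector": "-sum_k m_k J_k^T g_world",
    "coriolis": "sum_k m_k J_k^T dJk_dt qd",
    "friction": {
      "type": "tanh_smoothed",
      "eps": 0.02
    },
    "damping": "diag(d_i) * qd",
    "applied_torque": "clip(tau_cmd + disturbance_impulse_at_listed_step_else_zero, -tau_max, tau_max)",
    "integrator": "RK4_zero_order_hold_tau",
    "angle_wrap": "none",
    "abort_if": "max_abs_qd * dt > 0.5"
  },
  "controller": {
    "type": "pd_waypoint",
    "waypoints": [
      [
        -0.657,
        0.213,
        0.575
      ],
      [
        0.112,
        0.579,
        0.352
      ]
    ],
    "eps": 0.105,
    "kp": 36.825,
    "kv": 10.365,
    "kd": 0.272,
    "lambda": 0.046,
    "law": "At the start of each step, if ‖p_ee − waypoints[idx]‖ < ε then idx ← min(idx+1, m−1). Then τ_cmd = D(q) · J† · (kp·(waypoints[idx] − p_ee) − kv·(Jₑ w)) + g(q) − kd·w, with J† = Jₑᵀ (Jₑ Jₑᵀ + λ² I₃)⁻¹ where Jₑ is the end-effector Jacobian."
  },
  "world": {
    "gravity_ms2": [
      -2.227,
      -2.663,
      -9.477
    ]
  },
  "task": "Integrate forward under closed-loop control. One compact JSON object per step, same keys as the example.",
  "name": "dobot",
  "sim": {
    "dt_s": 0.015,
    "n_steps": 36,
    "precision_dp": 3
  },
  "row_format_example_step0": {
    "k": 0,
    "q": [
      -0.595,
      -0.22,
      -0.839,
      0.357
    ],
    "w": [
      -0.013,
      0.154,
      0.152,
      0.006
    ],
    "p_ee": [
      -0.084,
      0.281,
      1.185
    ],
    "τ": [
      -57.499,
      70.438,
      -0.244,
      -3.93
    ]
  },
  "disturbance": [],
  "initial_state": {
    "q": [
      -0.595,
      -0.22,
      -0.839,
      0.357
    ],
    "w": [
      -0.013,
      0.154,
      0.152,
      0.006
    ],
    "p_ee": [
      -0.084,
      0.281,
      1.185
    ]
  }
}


{"k":1,"q":[-0.59,-0.208,-0.833,0.378],"w":[0.645,1.506,0.541,2.708],"p_ee":[-0.088,0.283,1.184],"\u03c4":[-50.252,61.644,-0.281,-3.953]}
{"k":2,"q":[-0.576,-0.177,-0.825,0.431],"w":[1.232,2.636,0.56,4.327],"p_ee":[-0.096,0.286,1.181],"\u03c4":[-42.25,51.918,-0.195,-3.554]}
{"k":3,"q":[-0.554,-0.13,-0.815,0.503],"w":[1.792,3.623,0.791,5.236],"p_ee":[-0.109,0.29,1.177],"\u03c4":[-33.179,40.687,-0.149,-2.941]}
{"k":4,"q":[-0.523,-0.069,-0.801,0.584],"w":[2.356,4.496,1.032,5.524],"p_ee":[-0.126,0.295,1.171],"\u03c4":[-23.409,28.57,-0.084,-2.219]}
{"k":5,"q":[-0.484,0.004,-0.783,0.665],"w":[2.902,5.241,1.396,5.257],"p_ee":[-0.147,0.301,1.163],"\u03c4":[-13.943,16.873,-0.047,-1.46]}
{"k":6,"q":[-0.437,0.087,-0.758,0.739],"w":[3.358,5.804,1.969,4.536],"p_ee":[-0.171,0.307,1.152],"\u03c4":[-5.47,6.567,-0.074,-0.715]}
{"k":7,"q":[-0.385,0.176,-0.723,0.799],"w":[3.579,6.067,2.797,3.539],"p_ee":[-0.197,0.315,1.141],"\u03c4":[1.771,-1.92,-0.187,-0.023]}
{"k":8,"q":[-0.332,0.266,-0.674,0.845],"w":[3.431,5.923,3.702,2.558],"p_ee":[-0.224,0.323,1.127],"\u03c4":[7.838,-8.622,-0.339,0.562]}
{"k":9,"q":[-0.283,0.352,-0.613,0.878],"w":[2.98,5.457,4.33,1.869],"p_ee":[-0.251,0.332,1.113],"\u03c4":[12.814,-13.882,-0.434,0.993]}
{"k":10,"q":[-0.243,0.429,-0.547,0.903],"w":[2.432,4.883,4.525,1.517],"p_ee":[-0.277,0.342,1.097],"\u03c4":[16.651,-18.037,-0.433,1.278]}
{"k":11,"q":[-0.21,0.498,-0.479,0.924],"w":[1.913,4.334,4.392,1.397],"p_ee":[-0.302,0.353,1.08],"\u03c4":[19.364,-21.296,-0.371,1.458]}
{"k":12,"q":[-0.185,0.559,-0.416,0.945],"w":[1.458,3.845,4.084,1.406],"p_ee":[-0.325,0.365,1.062],"\u03c4":[21.169,-23.835,-0.292,1.567]}
{"k":13,"q":[-0.166,0.614,-0.357,0.967],"w":[1.064,3.415,3.708,1.478],"p_ee":[-0.347,0.376,1.043],"\u03c4":[22.369,-25.829,-0.226,1.63]}
{"k":14,"q":[-0.153,0.662,-0.305,0.99],"w":[0.725,3.039,3.327,1.575],"p_ee":[-0.368,0.387,1.024],"\u03c4":[23.218,-27.42,-0.185,1.658]}
{"k":15,"q":[-0.144,0.705,-0.257,1.014],"w":[0.433,2.708,2.975,1.675],"p_ee":[-0.388,0.398,1.005],"\u03c4":[23.886,-28.715,-0.172,1.663]}
{"k":16,"q":[-0.14,0.743,-0.215,1.04],"w":[0.185,2.416,2.666,1.765],"p_ee":[-0.406,0.408,0.985],"\u03c4":[24.469,-29.784,-0.188,1.652]}
{"k":17,"q":[-0.139,0.777,-0.177,1.067],"w":[-0.025,2.16,2.407,1.837],"p_ee":[-0.423,0.416,0.966],"\u03c4":[25.014,-30.677,-0.228,1.63]}
{"k":18,"q":[-0.14,0.808,-0.143,1.095],"w":[-0.195,1.936,2.201,1.889],"p_ee":[-0.44,0.424,0.948],"\u03c4":[25.539,-31.434,-0.289,1.601]}
{"k":19,"q":[-0.145,0.836,-0.111,1.123],"w":[-0.339,1.735,2.032,1.922],"p_ee":[-0.455,0.431,0.929],"\u03c4":[26.035,-32.059,-0.363,1.569]}
{"k":20,"q":[-0.151,0.86,-0.082,1.152],"w":[-0.459,1.554,1.897,1.939],"p_ee":[-0.47,0.437,0.911],"\u03c4":[26.498,-32.566,-0.446,1.533]}
{"k":21,"q":[-0.158,0.882,-0.054,1.181],"w":[-0.558,1.39,1.788,1.943],"p_ee":[-0.485,0.442,0.894],"\u03c4":[26.92,-32.968,-0.535,1.497]}
{"k":22,"q":[-0.167,0.902,-0.028,1.21],"w":[-0.641,1.241,1.701,1.935],"p_ee":[-0.498,0.446,0.877],"\u03c4":[27.299,-33.274,-0.627,1.46]}
{"k":23,"q":[-0.177,0.92,-0.003,1.239],"w":[-0.708,1.105,1.631,1.918],"p_ee":[-0.511,0.448,0.861],"\u03c4":[27.63,-33.495,-0.719,1.424]}
{"k":24,"q":[-0.188,0.935,0.021,1.268],"w":[-0.762,0.981,1.574,1.894],"p_ee":[-0.524,0.45,0.845],"\u03c4":[27.913,-33.641,-0.81,1.388]}
{"k":25,"q":[-0.2,0.949,0.044,1.296],"w":[-0.805,0.867,1.528,1.865],"p_ee":[-0.535,0.452,0.83],"\u03c4":[28.147,-33.72,-0.897,1.352]}
{"k":26,"q":[-0.212,0.961,0.067,1.323],"w":[-0.838,0.762,1.489,1.832],"p_ee":[-0.547,0.452,0.816],"\u03c4":[28.333,-33.74,-0.981,1.318]}
{"k":27,"q":[-0.225,0.972,0.089,1.351],"w":[-0.863,0.666,1.457,1.796],"p_ee":[-0.557,0.452,0.802],"\u03c4":[28.474,-33.709,-1.061,1.284]}
{"k":28,"q":[-0.238,0.981,0.11,1.377],"w":[-0.881,0.577,1.429,1.758],"p_ee":[-0.568,0.451,0.789],"\u03c4":[28.574,-33.634,-1.135,1.252]}
{"k":29,"q":[-0.252,0.989,0.131,1.403],"w":[-0.893,0.496,1.405,1.719],"p_ee":[-0.577,0.45,0.776],"\u03c4":[28.634,-33.522,-1.205,1.221]}
{"k":30,"q":[-0.265,0.996,0.152,1.429],"w":[-0.9,0.421,1.383,1.68],"p_ee":[-0.587,0.449,0.765],"\u03c4":[28.66,-33.379,-1.269,1.191]}
{"k":31,"q":[-0.279,1.002,0.173,1.454],"w":[-0.902,0.352,1.363,1.64],"p_ee":[-0.595,0.446,0.754],"\u03c4":[28.653,-33.21,-1.328,1.161]}
{"k":32,"q":[-0.292,1.007,0.193,1.478],"w":[-0.901,0.288,1.345,1.6],"p_ee":[-0.604,0.444,0.743],"\u03c4":[28.619,-33.019,-1.382,1.134]}
{"k":33,"q":[-0.306,1.011,0.213,1.501],"w":[-0.896,0.229,1.328,1.561],"p_ee":[-0.611,0.441,0.733],"\u03c4":[28.561,-32.811,-1.431,1.107]}
{"k":34,"q":[-0.319,1.014,0.233,1.525],"w":[-0.888,0.175,1.311,1.522],"p_ee":[-0.619,0.438,0.724],"\u03c4":[28.481,-32.591,-1.476,1.081]}
{"k":35,"q":[-0.332,1.016,0.252,1.547],"w":[-0.878,0.126,1.295,1.483],"p_ee":[-0.626,0.435,0.715],"\u03c4":[28.384,-32.36,-1.516,1.057]}
{"k":36,"q":[-0.345,1.017,0.272,1.569],"w":[-0.867,0.08,1.279,1.446],"p_ee":[-0.632,0.431,0.707]}
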